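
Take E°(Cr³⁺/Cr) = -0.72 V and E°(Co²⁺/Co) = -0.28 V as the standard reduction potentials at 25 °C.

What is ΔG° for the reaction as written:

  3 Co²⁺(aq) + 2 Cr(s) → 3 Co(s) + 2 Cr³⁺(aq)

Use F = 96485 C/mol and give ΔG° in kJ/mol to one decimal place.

-254.7 kJ/mol

As written, Co²⁺/Co is reduced (cathode) and Cr³⁺/Cr is oxidised (anode), so E°cell = (-0.28) − (-0.72) = +0.44 V.
Balancing electrons gives n = 6.
ΔG° = −nFE° = −(6)(96485)(+0.44) = -254,720 J = -254.7 kJ/mol.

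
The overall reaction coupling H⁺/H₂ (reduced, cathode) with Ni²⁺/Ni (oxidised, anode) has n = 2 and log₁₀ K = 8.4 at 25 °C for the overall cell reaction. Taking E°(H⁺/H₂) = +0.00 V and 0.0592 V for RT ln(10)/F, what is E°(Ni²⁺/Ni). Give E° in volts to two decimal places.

-0.25 V

E°cell = (0.0592/n)·log K = (0.0592/2)(8.4) = +0.249 V.
Since H⁺/H₂ is the cathode and Ni²⁺/Ni the anode, E°cell = E°(H⁺/H₂) − E°(Ni²⁺/Ni).
So E°(Ni²⁺/Ni) = E°(H⁺/H₂) − E°cell = (+0.00) − (+0.249) = -0.25 V.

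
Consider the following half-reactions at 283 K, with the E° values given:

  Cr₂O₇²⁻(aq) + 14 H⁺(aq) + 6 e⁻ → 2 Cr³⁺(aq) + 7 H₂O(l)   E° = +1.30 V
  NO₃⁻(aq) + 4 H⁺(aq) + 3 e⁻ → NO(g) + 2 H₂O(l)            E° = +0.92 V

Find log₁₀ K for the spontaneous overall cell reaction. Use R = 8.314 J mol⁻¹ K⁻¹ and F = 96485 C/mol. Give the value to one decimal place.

40.6

Cathode: Cr₂O₇²⁻/Cr³⁺; anode: NO₃⁻/NO. E°cell = (+1.30) − (+0.92) = +0.38 V, with n = 6.
ΔG° = −nFE° = −RT ln K, so ln K = nFE°/(RT) = (6)(96485)(+0.38) / ((8.314)(283)) = 93.497.
log₁₀ K = 93.497 / ln 10 = 40.6.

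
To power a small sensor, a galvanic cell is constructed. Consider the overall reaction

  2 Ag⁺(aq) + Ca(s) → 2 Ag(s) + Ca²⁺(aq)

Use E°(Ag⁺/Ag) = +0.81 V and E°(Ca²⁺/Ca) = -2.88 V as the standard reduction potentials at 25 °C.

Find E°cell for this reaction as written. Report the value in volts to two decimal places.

The Ag⁺/Ag couple has the higher reduction potential, so it is the cathode; Ca²⁺/Ca is oxidised at the anode.
E°cell = E°(cathode) − E°(anode) = (+0.81) − (-2.88) = +3.69 V.

+3.69 V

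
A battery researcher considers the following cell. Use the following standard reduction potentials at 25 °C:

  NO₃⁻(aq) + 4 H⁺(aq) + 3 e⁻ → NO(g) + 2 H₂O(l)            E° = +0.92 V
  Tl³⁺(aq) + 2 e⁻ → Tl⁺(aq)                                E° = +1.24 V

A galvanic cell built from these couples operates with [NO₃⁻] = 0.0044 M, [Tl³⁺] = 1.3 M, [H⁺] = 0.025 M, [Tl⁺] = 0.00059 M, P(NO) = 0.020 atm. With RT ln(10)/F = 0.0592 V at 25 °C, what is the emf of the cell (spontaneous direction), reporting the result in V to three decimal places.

+0.558 V

Tl³⁺/Tl⁺ is the cathode (higher E°), NO₃⁻/NO the anode: E°cell = +1.24 − (+0.92) = +0.32 V, n = 6.
Overall: 3 Tl³⁺(aq) + 2 NO(g) + 4 H₂O(l) → 3 Tl⁺(aq) + 2 NO₃⁻(aq) + 8 H⁺(aq)
Q = [Tl⁺]^3·[NO₃⁻]^2·[H⁺]^8 / ([Tl³⁺]^3·P(NO)^2); log Q = -24.161.
E = E° − (0.0592/n) log Q = +0.32 − (0.0592/6)(-24.161) = +0.558 V.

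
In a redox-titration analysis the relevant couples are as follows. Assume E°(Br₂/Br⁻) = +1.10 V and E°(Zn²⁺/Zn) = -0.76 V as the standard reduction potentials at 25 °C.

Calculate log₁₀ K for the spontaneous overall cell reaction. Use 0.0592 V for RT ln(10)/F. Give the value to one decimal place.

62.8

Cathode: Br₂/Br⁻; anode: Zn²⁺/Zn. E°cell = +1.86 V, n = 2.
log K = nE°cell / 0.0592 = (2)(+1.86) / 0.0592 = 62.8.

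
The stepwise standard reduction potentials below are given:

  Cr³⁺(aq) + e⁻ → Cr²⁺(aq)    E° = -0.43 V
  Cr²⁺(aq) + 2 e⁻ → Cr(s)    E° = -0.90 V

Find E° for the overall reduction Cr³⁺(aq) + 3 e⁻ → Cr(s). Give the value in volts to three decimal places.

-0.743 V

Standard free energies of sequential steps add: ΔG°₃ = ΔG°₁ + ΔG°₂, so n₃E°₃ = n₁E°₁ + n₂E°₂.
E°₃ = (1×-0.43 + 2×-0.90) / 3 = (-2.230) / 3 = -0.743 V.
E° values themselves are not directly additive — weighting by electron count is essential.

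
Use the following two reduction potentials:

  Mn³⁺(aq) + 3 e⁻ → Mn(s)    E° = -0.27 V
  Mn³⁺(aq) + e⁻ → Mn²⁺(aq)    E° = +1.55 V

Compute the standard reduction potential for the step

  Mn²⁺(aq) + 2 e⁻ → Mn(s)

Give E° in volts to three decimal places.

-1.180 V

Sequential free energies add, so n₃E°₃ = n₁E°₁ + n₂E°₂.
With n₃ = 3, and the known step contributing 1×(+1.55) V, the unknown satisfies 2·E° = 3×(-0.27) − 1×(+1.55) = -2.360.
E° = -2.360 / 2 = -1.180 V.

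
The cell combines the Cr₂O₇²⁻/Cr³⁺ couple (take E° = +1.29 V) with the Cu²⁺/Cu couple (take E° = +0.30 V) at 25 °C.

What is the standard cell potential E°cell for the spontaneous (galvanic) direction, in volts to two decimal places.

+0.99 V

The Cr₂O₇²⁻/Cr³⁺ couple has the higher reduction potential, so it is the cathode; Cu²⁺/Cu is oxidised at the anode.
E°cell = E°(cathode) − E°(anode) = (+1.29) − (+0.30) = +0.99 V.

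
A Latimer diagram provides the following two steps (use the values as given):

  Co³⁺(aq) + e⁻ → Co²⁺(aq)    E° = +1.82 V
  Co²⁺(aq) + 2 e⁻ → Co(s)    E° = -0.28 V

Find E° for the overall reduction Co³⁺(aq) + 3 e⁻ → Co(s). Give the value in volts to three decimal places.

Adding the free-energy changes (−nFE°) of the two steps gives −n₃FE°₃ = −n₁FE°₁ − n₂FE°₂.
E°₃ = (1×+1.82 + 2×-0.28) / 3 = (+1.260) / 3 = +0.420 V.

+0.420 V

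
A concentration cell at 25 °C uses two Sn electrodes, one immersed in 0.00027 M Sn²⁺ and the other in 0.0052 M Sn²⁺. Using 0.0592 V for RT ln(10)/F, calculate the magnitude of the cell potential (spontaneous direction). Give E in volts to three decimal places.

For a concentration cell E°cell = 0. The 0.0052 M side is the cathode (reduction is favoured where [Sn²⁺] is higher).
With n = 2, E = −(0.0592/2) log([Sn²⁺]ₐₙ/[Sn²⁺]꜀ₐₜ) = −(0.0592/2) log(0.00027/0.0052) = −(0.0592/2)(-1.285) = +0.038 V.

+0.038 V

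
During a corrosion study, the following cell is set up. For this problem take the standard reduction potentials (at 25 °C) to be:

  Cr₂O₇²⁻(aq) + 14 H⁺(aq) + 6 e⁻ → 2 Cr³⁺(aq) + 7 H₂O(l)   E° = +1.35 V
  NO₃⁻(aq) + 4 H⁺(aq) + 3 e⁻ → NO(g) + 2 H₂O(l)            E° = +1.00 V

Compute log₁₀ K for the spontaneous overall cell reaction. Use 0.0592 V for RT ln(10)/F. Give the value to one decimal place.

35.5

Cathode: Cr₂O₇²⁻/Cr³⁺; anode: NO₃⁻/NO. E°cell = +0.35 V, n = 6.
log K = nE°cell / 0.0592 = (6)(+0.35) / 0.0592 = 35.5.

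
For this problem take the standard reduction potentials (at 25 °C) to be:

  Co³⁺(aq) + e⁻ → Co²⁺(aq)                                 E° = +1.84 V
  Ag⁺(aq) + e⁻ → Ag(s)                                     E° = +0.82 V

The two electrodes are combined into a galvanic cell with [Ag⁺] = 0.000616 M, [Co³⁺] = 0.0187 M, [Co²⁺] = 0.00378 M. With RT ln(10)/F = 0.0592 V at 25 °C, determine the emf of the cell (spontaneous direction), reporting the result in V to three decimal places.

Co³⁺/Co²⁺ is the cathode (higher E°), Ag⁺/Ag the anode: E°cell = +1.84 − (+0.82) = +1.02 V, n = 1.
Overall: Co³⁺(aq) + Ag(s) → Co²⁺(aq) + Ag⁺(aq)
Q = [Co²⁺]·[Ag⁺] / ([Co³⁺]); log Q = -3.905.
E = E° − (0.0592/n) log Q = +1.02 − (0.0592/1)(-3.905) = +1.251 V.

+1.251 V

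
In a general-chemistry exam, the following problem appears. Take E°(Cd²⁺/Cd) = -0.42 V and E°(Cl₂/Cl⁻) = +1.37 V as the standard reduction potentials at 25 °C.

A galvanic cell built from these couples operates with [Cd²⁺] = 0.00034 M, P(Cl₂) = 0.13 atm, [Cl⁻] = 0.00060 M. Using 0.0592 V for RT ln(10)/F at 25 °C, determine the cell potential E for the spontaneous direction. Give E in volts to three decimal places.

Cl₂/Cl⁻ is the cathode (higher E°), Cd²⁺/Cd the anode: E°cell = +1.37 − (-0.42) = +1.79 V, n = 2.
Overall: Cl₂(g) + Cd(s) → 2 Cl⁻(aq) + Cd²⁺(aq)
Q = [Cl⁻]^2·[Cd²⁺] / (P(Cl₂)); log Q = -9.026.
E = E° − (0.0592/n) log Q = +1.79 − (0.0592/2)(-9.026) = +2.057 V.

+2.057 V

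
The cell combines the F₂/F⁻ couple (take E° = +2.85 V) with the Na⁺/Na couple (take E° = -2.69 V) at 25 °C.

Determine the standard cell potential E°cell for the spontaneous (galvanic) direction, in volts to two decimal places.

The F₂/F⁻ couple has the higher reduction potential, so it is the cathode; Na⁺/Na is oxidised at the anode.
E°cell = E°(cathode) − E°(anode) = (+2.85) − (-2.69) = +5.54 V.

+5.54 V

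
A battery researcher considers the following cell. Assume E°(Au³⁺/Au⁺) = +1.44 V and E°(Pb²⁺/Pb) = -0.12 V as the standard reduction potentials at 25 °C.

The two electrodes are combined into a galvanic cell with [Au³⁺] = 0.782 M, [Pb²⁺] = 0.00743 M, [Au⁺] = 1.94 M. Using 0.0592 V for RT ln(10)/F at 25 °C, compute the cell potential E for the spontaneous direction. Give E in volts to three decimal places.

+1.611 V

Au³⁺/Au⁺ is the cathode (higher E°), Pb²⁺/Pb the anode: E°cell = +1.44 − (-0.12) = +1.56 V, n = 2.
Overall: Au³⁺(aq) + Pb(s) → Au⁺(aq) + Pb²⁺(aq)
Q = [Au⁺]·[Pb²⁺] / ([Au³⁺]); log Q = -1.734.
E = E° − (0.0592/n) log Q = +1.56 − (0.0592/2)(-1.734) = +1.611 V.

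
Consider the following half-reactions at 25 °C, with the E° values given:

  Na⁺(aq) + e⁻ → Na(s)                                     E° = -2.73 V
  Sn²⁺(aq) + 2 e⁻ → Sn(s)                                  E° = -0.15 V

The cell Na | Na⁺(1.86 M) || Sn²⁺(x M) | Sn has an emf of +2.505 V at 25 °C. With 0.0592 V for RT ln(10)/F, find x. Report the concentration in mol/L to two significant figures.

0.010 M

Sn²⁺/Sn is the cathode, Na⁺/Na the anode: E°cell = +2.58 V, n = 2.
Overall reaction: Sn²⁺(aq) + 2 Na(s) → Sn(s) + 2 Na⁺(aq); Q = [Na⁺]^2/[Sn²⁺]^1.
From E = E° − (0.0592/n) log Q: log Q = (E° − E)·n/0.0592 = (+2.58 − (+2.505))·2/0.0592 = 2.5338.
So 1·log[Sn²⁺] = 2·log(1.86) − log Q = 0.5390 − (2.5338) = -1.9948; [Sn²⁺] = 10^(-1.9948) ≈ 0.010 M.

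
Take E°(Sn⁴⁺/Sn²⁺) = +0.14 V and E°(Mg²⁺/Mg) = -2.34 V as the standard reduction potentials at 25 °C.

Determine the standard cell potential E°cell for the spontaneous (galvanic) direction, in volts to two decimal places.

+2.48 V

The Sn⁴⁺/Sn²⁺ couple has the higher reduction potential, so it is the cathode; Mg²⁺/Mg is oxidised at the anode.
E°cell = E°(cathode) − E°(anode) = (+0.14) − (-2.34) = +2.48 V.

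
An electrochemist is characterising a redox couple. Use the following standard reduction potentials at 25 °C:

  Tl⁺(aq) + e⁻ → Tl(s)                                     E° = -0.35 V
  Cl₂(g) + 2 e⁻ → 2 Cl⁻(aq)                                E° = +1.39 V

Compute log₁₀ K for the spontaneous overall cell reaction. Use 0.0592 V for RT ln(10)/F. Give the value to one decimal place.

58.8

Cathode: Cl₂/Cl⁻; anode: Tl⁺/Tl. E°cell = +1.74 V, n = 2.
log K = nE°cell / 0.0592 = (2)(+1.74) / 0.0592 = 58.8.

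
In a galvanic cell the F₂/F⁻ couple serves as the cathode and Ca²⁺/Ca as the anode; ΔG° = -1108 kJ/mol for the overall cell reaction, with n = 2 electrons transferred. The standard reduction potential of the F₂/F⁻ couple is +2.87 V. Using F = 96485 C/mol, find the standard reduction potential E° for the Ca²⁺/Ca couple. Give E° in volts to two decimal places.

E°cell = −ΔG°/(nF) = −(-1108×10³)/((2)(96485)) = +5.742 V.
Since F₂/F⁻ is the cathode and Ca²⁺/Ca the anode, E°cell = E°(F₂/F⁻) − E°(Ca²⁺/Ca).
So E°(Ca²⁺/Ca) = E°(F₂/F⁻) − E°cell = (+2.87) − (+5.742) = -2.87 V.

-2.87 V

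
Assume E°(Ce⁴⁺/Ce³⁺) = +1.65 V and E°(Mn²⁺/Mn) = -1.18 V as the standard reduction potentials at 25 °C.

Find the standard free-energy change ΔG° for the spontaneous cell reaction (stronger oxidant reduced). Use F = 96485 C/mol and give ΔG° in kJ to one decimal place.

Ce⁴⁺/Ce³⁺ (E° = +1.65 V) is the cathode; Mn²⁺/Mn (E° = -1.18 V) is the anode, so E°cell = +2.83 V.
Balancing electrons gives n = 2 (lcm of 1 and 2).
ΔG° = −nFE° = −(2)(96485)(+2.83) = -546,105 J = -546.1 kJ.

-546.1 kJ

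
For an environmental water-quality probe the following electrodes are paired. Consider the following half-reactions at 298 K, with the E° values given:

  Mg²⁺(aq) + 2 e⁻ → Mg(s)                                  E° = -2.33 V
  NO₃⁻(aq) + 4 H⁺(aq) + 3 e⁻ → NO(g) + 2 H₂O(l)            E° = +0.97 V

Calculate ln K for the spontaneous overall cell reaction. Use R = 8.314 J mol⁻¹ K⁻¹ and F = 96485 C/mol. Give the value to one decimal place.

Cathode: NO₃⁻/NO; anode: Mg²⁺/Mg. E°cell = (+0.97) − (-2.33) = +3.30 V, with n = 6.
ΔG° = −nFE° = −RT ln K, so ln K = nFE°/(RT) = (6)(96485)(+3.30) / ((8.314)(298)) = 771.079.

771.1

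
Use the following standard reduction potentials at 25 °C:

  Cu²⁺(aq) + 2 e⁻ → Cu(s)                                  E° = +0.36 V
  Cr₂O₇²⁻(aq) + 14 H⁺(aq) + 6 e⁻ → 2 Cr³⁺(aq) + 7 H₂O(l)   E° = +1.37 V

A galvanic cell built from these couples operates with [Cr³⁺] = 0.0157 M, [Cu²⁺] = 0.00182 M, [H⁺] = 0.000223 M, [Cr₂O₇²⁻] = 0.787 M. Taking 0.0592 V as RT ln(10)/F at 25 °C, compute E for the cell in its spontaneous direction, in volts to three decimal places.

Cr₂O₇²⁻/Cr³⁺ is the cathode (higher E°), Cu²⁺/Cu the anode: E°cell = +1.37 − (+0.36) = +1.01 V, n = 6.
Overall: Cr₂O₇²⁻(aq) + 14 H⁺(aq) + 3 Cu(s) → 2 Cr³⁺(aq) + 7 H₂O(l) + 3 Cu²⁺(aq)
Q = [Cr³⁺]^2·[Cu²⁺]^3 / ([Cr₂O₇²⁻]·[H⁺]^14); log Q = 39.400.
E = E° − (0.0592/n) log Q = +1.01 − (0.0592/6)(39.400) = +0.621 V.

+0.621 V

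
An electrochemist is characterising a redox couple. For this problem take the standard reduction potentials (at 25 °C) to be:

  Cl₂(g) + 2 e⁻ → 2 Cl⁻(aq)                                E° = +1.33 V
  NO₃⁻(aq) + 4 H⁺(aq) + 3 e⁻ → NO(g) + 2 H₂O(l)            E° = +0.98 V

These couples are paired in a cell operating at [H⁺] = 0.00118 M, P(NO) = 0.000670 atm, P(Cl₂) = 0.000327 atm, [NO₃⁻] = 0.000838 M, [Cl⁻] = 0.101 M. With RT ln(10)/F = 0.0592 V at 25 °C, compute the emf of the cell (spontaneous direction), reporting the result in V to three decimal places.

Cl₂/Cl⁻ is the cathode (higher E°), NO₃⁻/NO the anode: E°cell = +1.33 − (+0.98) = +0.35 V, n = 6.
Overall: 3 Cl₂(g) + 2 NO(g) + 4 H₂O(l) → 6 Cl⁻(aq) + 2 NO₃⁻(aq) + 8 H⁺(aq)
Q = [Cl⁻]^6·[NO₃⁻]^2·[H⁺]^8 / (P(Cl₂)^3·P(NO)^2); log Q = -18.748.
E = E° − (0.0592/n) log Q = +0.35 − (0.0592/6)(-18.748) = +0.535 V.

+0.535 V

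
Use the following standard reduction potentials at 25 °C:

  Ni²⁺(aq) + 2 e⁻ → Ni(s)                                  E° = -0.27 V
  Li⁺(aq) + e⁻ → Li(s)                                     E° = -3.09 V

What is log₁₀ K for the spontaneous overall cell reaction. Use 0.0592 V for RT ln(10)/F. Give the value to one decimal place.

95.3

Cathode: Ni²⁺/Ni; anode: Li⁺/Li. E°cell = +2.82 V, n = 2.
log K = nE°cell / 0.0592 = (2)(+2.82) / 0.0592 = 95.3.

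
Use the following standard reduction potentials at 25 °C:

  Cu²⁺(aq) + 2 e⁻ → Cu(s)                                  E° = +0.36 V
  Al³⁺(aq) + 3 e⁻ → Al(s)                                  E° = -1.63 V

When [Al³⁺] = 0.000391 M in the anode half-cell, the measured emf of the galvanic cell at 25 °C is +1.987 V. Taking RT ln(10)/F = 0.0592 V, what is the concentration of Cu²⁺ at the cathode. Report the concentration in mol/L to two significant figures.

0.0042 M

Cu²⁺/Cu is the cathode, Al³⁺/Al the anode: E°cell = +1.99 V, n = 6.
Overall reaction: 3 Cu²⁺(aq) + 2 Al(s) → 3 Cu(s) + 2 Al³⁺(aq); Q = [Al³⁺]^2/[Cu²⁺]^3.
From E = E° − (0.0592/n) log Q: log Q = (E° − E)·n/0.0592 = (+1.99 − (+1.987))·6/0.0592 = 0.3041.
So 3·log[Cu²⁺] = 2·log(0.000391) − log Q = -6.8156 − (0.3041) = -7.1197; log[Cu²⁺] = -7.1197 / 3 = -2.3732; [Cu²⁺] = 10^(-2.3732) ≈ 0.0042 M.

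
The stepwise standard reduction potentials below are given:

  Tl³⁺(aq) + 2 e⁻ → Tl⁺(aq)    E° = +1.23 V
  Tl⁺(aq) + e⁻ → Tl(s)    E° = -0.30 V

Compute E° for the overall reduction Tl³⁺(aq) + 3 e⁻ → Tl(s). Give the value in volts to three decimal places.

+0.720 V

Standard free energies of sequential steps add: ΔG°₃ = ΔG°₁ + ΔG°₂, so n₃E°₃ = n₁E°₁ + n₂E°₂.
E°₃ = (2×+1.23 + 1×-0.30) / 3 = (+2.160) / 3 = +0.720 V.
E° values themselves are not directly additive — weighting by electron count is essential.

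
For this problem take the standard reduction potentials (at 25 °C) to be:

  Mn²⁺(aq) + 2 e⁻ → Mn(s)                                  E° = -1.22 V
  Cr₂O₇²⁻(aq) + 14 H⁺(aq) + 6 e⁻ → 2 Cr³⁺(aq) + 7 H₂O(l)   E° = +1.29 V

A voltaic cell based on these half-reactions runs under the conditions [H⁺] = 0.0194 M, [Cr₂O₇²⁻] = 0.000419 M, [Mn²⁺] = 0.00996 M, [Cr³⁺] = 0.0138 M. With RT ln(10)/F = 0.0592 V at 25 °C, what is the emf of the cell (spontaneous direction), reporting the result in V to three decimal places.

Cr₂O₇²⁻/Cr³⁺ is the cathode (higher E°), Mn²⁺/Mn the anode: E°cell = +1.29 − (-1.22) = +2.51 V, n = 6.
Overall: Cr₂O₇²⁻(aq) + 14 H⁺(aq) + 3 Mn(s) → 2 Cr³⁺(aq) + 7 H₂O(l) + 3 Mn²⁺(aq)
Q = [Cr³⁺]^2·[Mn²⁺]^3 / ([Cr₂O₇²⁻]·[H⁺]^14); log Q = 17.623.
E = E° − (0.0592/n) log Q = +2.51 − (0.0592/6)(17.623) = +2.336 V.

+2.336 V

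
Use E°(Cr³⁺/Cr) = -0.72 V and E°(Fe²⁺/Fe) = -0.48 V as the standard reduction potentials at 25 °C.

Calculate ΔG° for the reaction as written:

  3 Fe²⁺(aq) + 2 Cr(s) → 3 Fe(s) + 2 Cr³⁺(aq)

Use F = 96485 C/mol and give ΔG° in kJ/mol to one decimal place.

As written, Fe²⁺/Fe is reduced (cathode) and Cr³⁺/Cr is oxidised (anode), so E°cell = (-0.48) − (-0.72) = +0.24 V.
Balancing electrons gives n = 6.
ΔG° = −nFE° = −(6)(96485)(+0.24) = -138,938 J = -138.9 kJ/mol.

-138.9 kJ/mol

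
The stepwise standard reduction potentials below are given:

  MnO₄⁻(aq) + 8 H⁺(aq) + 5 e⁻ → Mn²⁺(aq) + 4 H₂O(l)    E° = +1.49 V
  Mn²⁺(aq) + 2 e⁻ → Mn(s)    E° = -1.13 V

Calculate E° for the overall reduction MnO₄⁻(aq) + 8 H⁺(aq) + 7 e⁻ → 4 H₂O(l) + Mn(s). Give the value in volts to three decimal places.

+0.741 V

Standard free energies of sequential steps add: ΔG°₃ = ΔG°₁ + ΔG°₂, so n₃E°₃ = n₁E°₁ + n₂E°₂.
E°₃ = (5×+1.49 + 2×-1.13) / 7 = (+5.190) / 7 = +0.741 V.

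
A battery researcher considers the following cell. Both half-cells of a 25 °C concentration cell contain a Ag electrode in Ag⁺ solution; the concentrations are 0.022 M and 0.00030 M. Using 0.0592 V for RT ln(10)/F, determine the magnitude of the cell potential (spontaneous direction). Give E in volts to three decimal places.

+0.110 V

For a concentration cell E°cell = 0. The 0.022 M side is the cathode (reduction is favoured where [Ag⁺] is higher).
With n = 1, E = −(0.0592/1) log([Ag⁺]ₐₙ/[Ag⁺]꜀ₐₜ) = −(0.0592/1) log(0.0003/0.022) = −(0.0592/1)(-1.865) = +0.110 V.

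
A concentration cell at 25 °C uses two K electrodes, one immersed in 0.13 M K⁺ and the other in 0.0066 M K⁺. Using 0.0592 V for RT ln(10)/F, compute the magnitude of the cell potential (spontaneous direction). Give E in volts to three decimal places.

+0.077 V

For a concentration cell E°cell = 0. The 0.13 M side is the cathode (reduction is favoured where [K⁺] is higher).
With n = 1, E = −(0.0592/1) log([K⁺]ₐₙ/[K⁺]꜀ₐₜ) = −(0.0592/1) log(0.0066/0.13) = −(0.0592/1)(-1.294) = +0.077 V.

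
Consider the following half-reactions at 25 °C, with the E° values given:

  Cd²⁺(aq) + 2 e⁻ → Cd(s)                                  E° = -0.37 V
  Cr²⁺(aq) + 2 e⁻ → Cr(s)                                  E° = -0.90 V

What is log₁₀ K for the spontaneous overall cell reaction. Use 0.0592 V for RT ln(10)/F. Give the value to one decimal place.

17.9

Cathode: Cd²⁺/Cd; anode: Cr²⁺/Cr. E°cell = +0.53 V, n = 2.
log K = nE°cell / 0.0592 = (2)(+0.53) / 0.0592 = 17.9.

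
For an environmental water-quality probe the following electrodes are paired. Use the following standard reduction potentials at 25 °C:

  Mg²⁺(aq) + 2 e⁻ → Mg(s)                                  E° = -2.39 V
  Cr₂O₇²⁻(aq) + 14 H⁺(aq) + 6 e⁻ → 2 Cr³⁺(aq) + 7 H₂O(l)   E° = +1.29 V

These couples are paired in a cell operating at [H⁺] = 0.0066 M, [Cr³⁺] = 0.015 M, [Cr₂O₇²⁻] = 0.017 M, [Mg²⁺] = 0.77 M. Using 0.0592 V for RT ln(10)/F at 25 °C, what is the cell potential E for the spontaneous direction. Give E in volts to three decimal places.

Cr₂O₇²⁻/Cr³⁺ is the cathode (higher E°), Mg²⁺/Mg the anode: E°cell = +1.29 − (-2.39) = +3.68 V, n = 6.
Overall: Cr₂O₇²⁻(aq) + 14 H⁺(aq) + 3 Mg(s) → 2 Cr³⁺(aq) + 7 H₂O(l) + 3 Mg²⁺(aq)
Q = [Cr³⁺]^2·[Mg²⁺]^3 / ([Cr₂O₇²⁻]·[H⁺]^14); log Q = 28.308.
E = E° − (0.0592/n) log Q = +3.68 − (0.0592/6)(28.308) = +3.401 V.

+3.401 V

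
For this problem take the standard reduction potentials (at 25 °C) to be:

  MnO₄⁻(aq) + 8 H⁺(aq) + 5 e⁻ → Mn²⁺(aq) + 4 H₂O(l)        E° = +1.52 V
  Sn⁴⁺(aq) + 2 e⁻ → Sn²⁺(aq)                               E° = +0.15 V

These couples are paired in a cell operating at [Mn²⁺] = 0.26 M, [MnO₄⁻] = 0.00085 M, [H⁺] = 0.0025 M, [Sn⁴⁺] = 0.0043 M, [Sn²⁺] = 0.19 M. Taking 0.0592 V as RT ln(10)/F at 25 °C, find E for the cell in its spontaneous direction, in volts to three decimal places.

+1.143 V

MnO₄⁻/Mn²⁺ is the cathode (higher E°), Sn⁴⁺/Sn²⁺ the anode: E°cell = +1.52 − (+0.15) = +1.37 V, n = 10.
Overall: 2 MnO₄⁻(aq) + 16 H⁺(aq) + 5 Sn²⁺(aq) → 2 Mn²⁺(aq) + 8 H₂O(l) + 5 Sn⁴⁺(aq)
Q = [Mn²⁺]^2·[Sn⁴⁺]^5 / ([MnO₄⁻]^2·[H⁺]^16·[Sn²⁺]^5); log Q = 38.378.
E = E° − (0.0592/n) log Q = +1.37 − (0.0592/10)(38.378) = +1.143 V.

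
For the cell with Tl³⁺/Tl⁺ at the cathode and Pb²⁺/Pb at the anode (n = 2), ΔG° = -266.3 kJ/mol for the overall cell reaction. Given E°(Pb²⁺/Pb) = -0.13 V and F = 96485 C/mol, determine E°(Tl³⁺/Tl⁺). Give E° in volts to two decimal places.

E°cell = −ΔG°/(nF) = −(-266.3×10³)/((2)(96485)) = +1.380 V.
Since Tl³⁺/Tl⁺ is the cathode and Pb²⁺/Pb the anode, E°cell = E°(Tl³⁺/Tl⁺) − E°(Pb²⁺/Pb).
So E°(Tl³⁺/Tl⁺) = E°cell + E°(Pb²⁺/Pb) = +1.380 + (-0.13) = +1.25 V.

+1.25 V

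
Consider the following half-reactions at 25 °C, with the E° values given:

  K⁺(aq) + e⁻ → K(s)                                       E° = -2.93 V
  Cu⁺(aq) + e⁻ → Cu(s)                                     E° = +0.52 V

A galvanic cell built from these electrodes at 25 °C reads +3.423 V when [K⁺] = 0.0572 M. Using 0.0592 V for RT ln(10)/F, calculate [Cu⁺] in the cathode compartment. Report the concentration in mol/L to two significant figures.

0.020 M

Cu⁺/Cu is the cathode, K⁺/K the anode: E°cell = +3.45 V, n = 1.
Overall reaction: Cu⁺(aq) + K(s) → Cu(s) + K⁺(aq); Q = [K⁺]^1/[Cu⁺]^1.
From E = E° − (0.0592/n) log Q: log Q = (E° − E)·n/0.0592 = (+3.45 − (+3.423))·1/0.0592 = 0.4561.
So 1·log[Cu⁺] = 1·log(0.0572) − log Q = -1.2426 − (0.4561) = -1.6987; [Cu⁺] = 10^(-1.6987) ≈ 0.020 M.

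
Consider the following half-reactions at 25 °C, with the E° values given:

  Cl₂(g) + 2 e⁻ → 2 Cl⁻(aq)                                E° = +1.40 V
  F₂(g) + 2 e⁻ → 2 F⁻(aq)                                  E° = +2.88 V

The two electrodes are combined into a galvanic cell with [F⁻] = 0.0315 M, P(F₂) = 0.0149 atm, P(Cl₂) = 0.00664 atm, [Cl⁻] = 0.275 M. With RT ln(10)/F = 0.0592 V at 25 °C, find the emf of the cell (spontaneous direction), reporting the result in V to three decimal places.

+1.546 V

F₂/F⁻ is the cathode (higher E°), Cl₂/Cl⁻ the anode: E°cell = +2.88 − (+1.40) = +1.48 V, n = 2.
Overall: F₂(g) + 2 Cl⁻(aq) → 2 F⁻(aq) + Cl₂(g)
Q = [F⁻]^2·P(Cl₂) / (P(F₂)·[Cl⁻]^2); log Q = -2.233.
E = E° − (0.0592/n) log Q = +1.48 − (0.0592/2)(-2.233) = +1.546 V.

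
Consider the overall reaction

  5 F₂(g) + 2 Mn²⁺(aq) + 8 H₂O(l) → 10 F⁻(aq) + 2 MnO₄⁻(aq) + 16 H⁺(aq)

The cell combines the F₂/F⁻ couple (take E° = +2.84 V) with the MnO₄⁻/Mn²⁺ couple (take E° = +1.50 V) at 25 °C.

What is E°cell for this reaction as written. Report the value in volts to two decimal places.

+1.34 V

The F₂/F⁻ couple has the higher reduction potential, so it is the cathode; MnO₄⁻/Mn²⁺ is oxidised at the anode.
E°cell = E°(cathode) − E°(anode) = (+2.84) − (+1.50) = +1.34 V.
Since E°cell > 0, the reaction is spontaneous under standard conditions.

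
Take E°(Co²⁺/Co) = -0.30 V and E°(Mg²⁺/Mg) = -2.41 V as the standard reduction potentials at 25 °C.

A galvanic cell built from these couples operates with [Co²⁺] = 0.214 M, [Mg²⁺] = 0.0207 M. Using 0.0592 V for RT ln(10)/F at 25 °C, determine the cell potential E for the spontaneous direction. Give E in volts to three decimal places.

Co²⁺/Co is the cathode (higher E°), Mg²⁺/Mg the anode: E°cell = -0.30 − (-2.41) = +2.11 V, n = 2.
Overall: Co²⁺(aq) + Mg(s) → Co(s) + Mg²⁺(aq)
Q = [Mg²⁺] / ([Co²⁺]); log Q = -1.014.
E = E° − (0.0592/n) log Q = +2.11 − (0.0592/2)(-1.014) = +2.140 V.

+2.140 V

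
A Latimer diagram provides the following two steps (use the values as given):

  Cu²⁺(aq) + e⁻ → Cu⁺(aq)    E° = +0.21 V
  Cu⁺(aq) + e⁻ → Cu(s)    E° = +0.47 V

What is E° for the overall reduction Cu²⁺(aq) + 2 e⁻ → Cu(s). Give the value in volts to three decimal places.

+0.340 V

Adding the free-energy changes (−nFE°) of the two steps gives −n₃FE°₃ = −n₁FE°₁ − n₂FE°₂.
E°₃ = (1×+0.21 + 1×+0.47) / 2 = (+0.680) / 2 = +0.340 V.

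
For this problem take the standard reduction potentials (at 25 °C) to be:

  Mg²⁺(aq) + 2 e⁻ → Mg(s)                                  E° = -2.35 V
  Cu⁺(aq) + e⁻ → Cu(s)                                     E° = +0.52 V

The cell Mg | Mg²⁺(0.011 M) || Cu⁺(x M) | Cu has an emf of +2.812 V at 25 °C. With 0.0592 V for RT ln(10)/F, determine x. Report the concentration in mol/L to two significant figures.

0.011 M

Cu⁺/Cu is the cathode, Mg²⁺/Mg the anode: E°cell = +2.87 V, n = 2.
Overall reaction: 2 Cu⁺(aq) + Mg(s) → 2 Cu(s) + Mg²⁺(aq); Q = [Mg²⁺]^1/[Cu⁺]^2.
From E = E° − (0.0592/n) log Q: log Q = (E° − E)·n/0.0592 = (+2.87 − (+2.812))·2/0.0592 = 1.9595.
So 2·log[Cu⁺] = 1·log(0.011) − log Q = -1.9586 − (1.9595) = -3.9181; log[Cu⁺] = -3.9181 / 2 = -1.9590; [Cu⁺] = 10^(-1.9590) ≈ 0.011 M.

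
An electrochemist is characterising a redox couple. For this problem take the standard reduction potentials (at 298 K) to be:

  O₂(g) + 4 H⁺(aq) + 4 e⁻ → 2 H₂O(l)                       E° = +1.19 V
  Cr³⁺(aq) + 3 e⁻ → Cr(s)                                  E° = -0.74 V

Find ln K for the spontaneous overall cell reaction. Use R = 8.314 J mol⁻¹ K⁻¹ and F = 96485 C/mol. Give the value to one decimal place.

Cathode: O₂/H₂O; anode: Cr³⁺/Cr. E°cell = (+1.19) − (-0.74) = +1.93 V, with n = 12.
ΔG° = −nFE° = −RT ln K, so ln K = nFE°/(RT) = (12)(96485)(+1.93) / ((8.314)(298)) = 901.928.

901.9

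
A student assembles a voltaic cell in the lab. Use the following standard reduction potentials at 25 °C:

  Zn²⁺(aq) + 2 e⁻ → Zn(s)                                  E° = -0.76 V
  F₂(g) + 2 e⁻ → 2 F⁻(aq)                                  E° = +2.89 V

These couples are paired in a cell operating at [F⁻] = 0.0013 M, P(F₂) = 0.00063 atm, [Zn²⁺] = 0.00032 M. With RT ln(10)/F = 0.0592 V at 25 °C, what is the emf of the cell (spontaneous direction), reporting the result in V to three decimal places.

F₂/F⁻ is the cathode (higher E°), Zn²⁺/Zn the anode: E°cell = +2.89 − (-0.76) = +3.65 V, n = 2.
Overall: F₂(g) + Zn(s) → 2 F⁻(aq) + Zn²⁺(aq)
Q = [F⁻]^2·[Zn²⁺] / (P(F₂)); log Q = -6.066.
E = E° − (0.0592/n) log Q = +3.65 − (0.0592/2)(-6.066) = +3.830 V.

+3.830 V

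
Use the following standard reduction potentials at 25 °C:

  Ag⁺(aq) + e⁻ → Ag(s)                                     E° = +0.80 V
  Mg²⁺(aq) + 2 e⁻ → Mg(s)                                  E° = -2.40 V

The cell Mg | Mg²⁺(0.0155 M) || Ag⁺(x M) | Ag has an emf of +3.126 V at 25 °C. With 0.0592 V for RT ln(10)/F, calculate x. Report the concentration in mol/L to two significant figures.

Ag⁺/Ag is the cathode, Mg²⁺/Mg the anode: E°cell = +3.20 V, n = 2.
Overall reaction: 2 Ag⁺(aq) + Mg(s) → 2 Ag(s) + Mg²⁺(aq); Q = [Mg²⁺]^1/[Ag⁺]^2.
From E = E° − (0.0592/n) log Q: log Q = (E° − E)·n/0.0592 = (+3.20 − (+3.126))·2/0.0592 = 2.5000.
So 2·log[Ag⁺] = 1·log(0.0155) − log Q = -1.8097 − (2.5000) = -4.3097; log[Ag⁺] = -4.3097 / 2 = -2.1549; [Ag⁺] = 10^(-2.1549) ≈ 0.0070 M.

0.0070 M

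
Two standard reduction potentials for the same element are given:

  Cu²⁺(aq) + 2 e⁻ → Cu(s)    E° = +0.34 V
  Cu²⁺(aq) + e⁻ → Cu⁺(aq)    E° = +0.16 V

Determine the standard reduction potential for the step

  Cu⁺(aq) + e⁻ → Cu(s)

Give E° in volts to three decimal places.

Sequential free energies add, so n₃E°₃ = n₁E°₁ + n₂E°₂.
With n₃ = 2, and the known step contributing 1×(+0.16) V, the unknown satisfies 1·E° = 2×(+0.34) − 1×(+0.16) = +0.520.
E° = +0.520 / 1 = +0.520 V.

+0.520 V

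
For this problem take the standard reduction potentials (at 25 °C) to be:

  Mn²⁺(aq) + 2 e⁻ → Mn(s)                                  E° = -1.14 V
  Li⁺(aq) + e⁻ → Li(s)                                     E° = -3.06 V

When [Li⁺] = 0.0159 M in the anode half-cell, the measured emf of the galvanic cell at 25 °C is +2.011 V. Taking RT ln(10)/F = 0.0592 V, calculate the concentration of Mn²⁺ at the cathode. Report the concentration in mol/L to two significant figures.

Mn²⁺/Mn is the cathode, Li⁺/Li the anode: E°cell = +1.92 V, n = 2.
Overall reaction: Mn²⁺(aq) + 2 Li(s) → Mn(s) + 2 Li⁺(aq); Q = [Li⁺]^2/[Mn²⁺]^1.
From E = E° − (0.0592/n) log Q: log Q = (E° − E)·n/0.0592 = (+1.92 − (+2.011))·2/0.0592 = -3.0743.
So 1·log[Mn²⁺] = 2·log(0.0159) − log Q = -3.5972 − (-3.0743) = -0.5229; [Mn²⁺] = 10^(-0.5229) ≈ 0.30 M.

0.30 M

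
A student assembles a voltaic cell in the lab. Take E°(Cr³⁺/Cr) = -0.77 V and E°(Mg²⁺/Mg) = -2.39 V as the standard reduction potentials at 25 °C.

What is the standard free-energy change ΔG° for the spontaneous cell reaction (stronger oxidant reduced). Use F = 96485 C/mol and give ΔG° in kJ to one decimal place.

-937.8 kJ

Cr³⁺/Cr (E° = -0.77 V) is the cathode; Mg²⁺/Mg (E° = -2.39 V) is the anode, so E°cell = +1.62 V.
Balancing electrons gives n = 6 (lcm of 3 and 2).
ΔG° = −nFE° = −(6)(96485)(+1.62) = -937,834 J = -937.8 kJ.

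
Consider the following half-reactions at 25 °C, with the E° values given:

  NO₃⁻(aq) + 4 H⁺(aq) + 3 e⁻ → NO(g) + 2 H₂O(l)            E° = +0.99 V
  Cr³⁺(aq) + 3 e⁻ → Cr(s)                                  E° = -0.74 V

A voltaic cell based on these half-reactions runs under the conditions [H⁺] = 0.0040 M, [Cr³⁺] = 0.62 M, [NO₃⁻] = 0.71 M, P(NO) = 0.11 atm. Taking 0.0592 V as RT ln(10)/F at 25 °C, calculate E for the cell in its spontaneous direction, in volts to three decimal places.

NO₃⁻/NO is the cathode (higher E°), Cr³⁺/Cr the anode: E°cell = +0.99 − (-0.74) = +1.73 V, n = 3.
Overall: NO₃⁻(aq) + 4 H⁺(aq) + Cr(s) → NO(g) + 2 H₂O(l) + Cr³⁺(aq)
Q = P(NO)·[Cr³⁺] / ([NO₃⁻]·[H⁺]^4); log Q = 8.574.
E = E° − (0.0592/n) log Q = +1.73 − (0.0592/3)(8.574) = +1.561 V.

+1.561 V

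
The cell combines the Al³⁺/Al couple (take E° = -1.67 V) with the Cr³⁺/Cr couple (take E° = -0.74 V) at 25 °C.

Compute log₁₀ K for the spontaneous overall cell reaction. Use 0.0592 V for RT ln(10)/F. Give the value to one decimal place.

47.1

Cathode: Cr³⁺/Cr; anode: Al³⁺/Al. E°cell = +0.93 V, n = 3.
log K = nE°cell / 0.0592 = (3)(+0.93) / 0.0592 = 47.1.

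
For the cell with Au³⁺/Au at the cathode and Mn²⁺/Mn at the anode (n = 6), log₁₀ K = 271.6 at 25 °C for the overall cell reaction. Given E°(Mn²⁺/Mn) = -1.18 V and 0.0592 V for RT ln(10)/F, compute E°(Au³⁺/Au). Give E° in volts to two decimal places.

+1.50 V

E°cell = (0.0592/n)·log K = (0.0592/6)(271.6) = +2.680 V.
Since Au³⁺/Au is the cathode and Mn²⁺/Mn the anode, E°cell = E°(Au³⁺/Au) − E°(Mn²⁺/Mn).
So E°(Au³⁺/Au) = E°cell + E°(Mn²⁺/Mn) = +2.680 + (-1.18) = +1.50 V.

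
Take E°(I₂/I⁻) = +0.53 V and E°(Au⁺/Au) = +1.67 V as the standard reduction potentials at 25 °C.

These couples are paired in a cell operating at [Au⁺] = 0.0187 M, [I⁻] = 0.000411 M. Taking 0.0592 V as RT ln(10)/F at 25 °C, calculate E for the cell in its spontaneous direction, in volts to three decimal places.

Au⁺/Au is the cathode (higher E°), I₂/I⁻ the anode: E°cell = +1.67 − (+0.53) = +1.14 V, n = 2.
Overall: 2 Au⁺(aq) + 2 I⁻(aq) → 2 Au(s) + I₂(s)
Q = 1 / ([Au⁺]^2·[I⁻]^2); log Q = 10.229.
E = E° − (0.0592/n) log Q = +1.14 − (0.0592/2)(10.229) = +0.837 V.

+0.837 V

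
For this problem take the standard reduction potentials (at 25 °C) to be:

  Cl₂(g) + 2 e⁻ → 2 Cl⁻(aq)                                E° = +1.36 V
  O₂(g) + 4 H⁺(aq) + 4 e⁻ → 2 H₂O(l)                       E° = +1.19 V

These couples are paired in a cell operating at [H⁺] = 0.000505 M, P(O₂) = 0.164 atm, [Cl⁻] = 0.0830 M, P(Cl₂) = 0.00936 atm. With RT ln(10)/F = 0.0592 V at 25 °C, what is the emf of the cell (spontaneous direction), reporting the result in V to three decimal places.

Cl₂/Cl⁻ is the cathode (higher E°), O₂/H₂O the anode: E°cell = +1.36 − (+1.19) = +0.17 V, n = 4.
Overall: 2 Cl₂(g) + 2 H₂O(l) → 4 Cl⁻(aq) + O₂(g) + 4 H⁺(aq)
Q = [Cl⁻]^4·P(O₂)·[H⁺]^4 / (P(Cl₂)^2); log Q = -14.238.
E = E° − (0.0592/n) log Q = +0.17 − (0.0592/4)(-14.238) = +0.381 V.

+0.381 V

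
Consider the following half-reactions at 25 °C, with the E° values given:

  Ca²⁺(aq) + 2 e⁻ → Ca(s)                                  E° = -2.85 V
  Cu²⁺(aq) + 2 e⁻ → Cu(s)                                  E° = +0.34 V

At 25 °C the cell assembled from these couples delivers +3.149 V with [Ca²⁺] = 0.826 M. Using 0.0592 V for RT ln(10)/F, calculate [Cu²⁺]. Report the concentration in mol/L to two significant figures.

Cu²⁺/Cu is the cathode, Ca²⁺/Ca the anode: E°cell = +3.19 V, n = 2.
Overall reaction: Cu²⁺(aq) + Ca(s) → Cu(s) + Ca²⁺(aq); Q = [Ca²⁺]^1/[Cu²⁺]^1.
From E = E° − (0.0592/n) log Q: log Q = (E° − E)·n/0.0592 = (+3.19 − (+3.149))·2/0.0592 = 1.3851.
So 1·log[Cu²⁺] = 1·log(0.826) − log Q = -0.0830 − (1.3851) = -1.4681; [Cu²⁺] = 10^(-1.4681) ≈ 0.034 M.

0.034 M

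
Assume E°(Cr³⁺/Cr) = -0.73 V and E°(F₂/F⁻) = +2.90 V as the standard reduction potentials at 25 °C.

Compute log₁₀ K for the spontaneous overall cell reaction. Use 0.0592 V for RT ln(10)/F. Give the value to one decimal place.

367.9

Cathode: F₂/F⁻; anode: Cr³⁺/Cr. E°cell = +3.63 V, n = 6.
log K = nE°cell / 0.0592 = (6)(+3.63) / 0.0592 = 367.9.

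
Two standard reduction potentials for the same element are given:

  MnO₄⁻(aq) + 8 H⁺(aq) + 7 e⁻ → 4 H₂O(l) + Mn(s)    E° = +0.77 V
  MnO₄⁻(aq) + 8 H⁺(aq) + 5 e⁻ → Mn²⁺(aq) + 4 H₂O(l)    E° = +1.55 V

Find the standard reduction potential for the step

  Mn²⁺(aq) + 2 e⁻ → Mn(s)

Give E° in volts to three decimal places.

-1.180 V

Sequential free energies add, so n₃E°₃ = n₁E°₁ + n₂E°₂.
With n₃ = 7, and the known step contributing 5×(+1.55) V, the unknown satisfies 2·E° = 7×(+0.77) − 5×(+1.55) = -2.360.
E° = -2.360 / 2 = -1.180 V.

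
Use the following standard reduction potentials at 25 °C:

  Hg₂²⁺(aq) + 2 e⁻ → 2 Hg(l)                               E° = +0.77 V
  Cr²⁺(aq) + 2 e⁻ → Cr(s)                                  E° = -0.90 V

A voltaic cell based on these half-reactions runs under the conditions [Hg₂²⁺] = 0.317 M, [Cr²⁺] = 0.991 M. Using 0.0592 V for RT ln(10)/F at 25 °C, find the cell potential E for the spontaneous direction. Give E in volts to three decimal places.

+1.655 V

Hg₂²⁺/Hg is the cathode (higher E°), Cr²⁺/Cr the anode: E°cell = +0.77 − (-0.90) = +1.67 V, n = 2.
Overall: Hg₂²⁺(aq) + Cr(s) → 2 Hg(l) + Cr²⁺(aq)
Q = [Cr²⁺] / ([Hg₂²⁺]); log Q = 0.495.
E = E° − (0.0592/n) log Q = +1.67 − (0.0592/2)(0.495) = +1.655 V.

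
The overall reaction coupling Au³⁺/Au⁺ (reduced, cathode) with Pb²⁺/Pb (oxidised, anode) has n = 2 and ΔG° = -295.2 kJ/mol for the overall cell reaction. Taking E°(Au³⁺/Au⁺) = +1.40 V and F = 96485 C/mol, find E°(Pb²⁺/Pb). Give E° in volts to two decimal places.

-0.13 V

E°cell = −ΔG°/(nF) = −(-295.2×10³)/((2)(96485)) = +1.530 V.
Since Au³⁺/Au⁺ is the cathode and Pb²⁺/Pb the anode, E°cell = E°(Au³⁺/Au⁺) − E°(Pb²⁺/Pb).
So E°(Pb²⁺/Pb) = E°(Au³⁺/Au⁺) − E°cell = (+1.40) − (+1.530) = -0.13 V.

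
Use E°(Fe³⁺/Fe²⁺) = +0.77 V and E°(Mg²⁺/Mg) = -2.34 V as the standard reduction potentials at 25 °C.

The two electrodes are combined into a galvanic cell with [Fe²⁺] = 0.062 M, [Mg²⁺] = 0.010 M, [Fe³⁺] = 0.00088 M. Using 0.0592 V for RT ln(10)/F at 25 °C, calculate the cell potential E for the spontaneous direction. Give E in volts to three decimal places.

Fe³⁺/Fe²⁺ is the cathode (higher E°), Mg²⁺/Mg the anode: E°cell = +0.77 − (-2.34) = +3.11 V, n = 2.
Overall: 2 Fe³⁺(aq) + Mg(s) → 2 Fe²⁺(aq) + Mg²⁺(aq)
Q = [Fe²⁺]^2·[Mg²⁺] / ([Fe³⁺]^2); log Q = 1.696.
E = E° − (0.0592/n) log Q = +3.11 − (0.0592/2)(1.696) = +3.060 V.

+3.060 V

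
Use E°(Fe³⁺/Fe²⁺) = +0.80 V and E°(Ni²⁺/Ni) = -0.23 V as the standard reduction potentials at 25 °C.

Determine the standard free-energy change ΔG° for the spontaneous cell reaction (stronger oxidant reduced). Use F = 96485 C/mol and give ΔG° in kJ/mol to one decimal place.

Fe³⁺/Fe²⁺ (E° = +0.80 V) is the cathode; Ni²⁺/Ni (E° = -0.23 V) is the anode, so E°cell = +1.03 V.
Balancing electrons gives n = 2 (lcm of 1 and 2).
ΔG° = −nFE° = −(2)(96485)(+1.03) = -198,759 J = -198.8 kJ/mol.

-198.8 kJ/mol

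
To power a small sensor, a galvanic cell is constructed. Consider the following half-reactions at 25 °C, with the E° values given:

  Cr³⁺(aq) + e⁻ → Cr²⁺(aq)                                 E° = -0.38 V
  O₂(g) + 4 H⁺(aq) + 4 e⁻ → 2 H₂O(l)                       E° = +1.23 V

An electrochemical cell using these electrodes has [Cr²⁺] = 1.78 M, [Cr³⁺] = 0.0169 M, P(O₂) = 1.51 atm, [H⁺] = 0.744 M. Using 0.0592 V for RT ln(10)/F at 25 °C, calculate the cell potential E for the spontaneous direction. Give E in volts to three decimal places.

O₂/H₂O is the cathode (higher E°), Cr³⁺/Cr²⁺ the anode: E°cell = +1.23 − (-0.38) = +1.61 V, n = 4.
Overall: O₂(g) + 4 H⁺(aq) + 4 Cr²⁺(aq) → 2 H₂O(l) + 4 Cr³⁺(aq)
Q = [Cr³⁺]^4 / (P(O₂)·[H⁺]^4·[Cr²⁺]^4); log Q = -7.755.
E = E° − (0.0592/n) log Q = +1.61 − (0.0592/4)(-7.755) = +1.725 V.

+1.725 V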